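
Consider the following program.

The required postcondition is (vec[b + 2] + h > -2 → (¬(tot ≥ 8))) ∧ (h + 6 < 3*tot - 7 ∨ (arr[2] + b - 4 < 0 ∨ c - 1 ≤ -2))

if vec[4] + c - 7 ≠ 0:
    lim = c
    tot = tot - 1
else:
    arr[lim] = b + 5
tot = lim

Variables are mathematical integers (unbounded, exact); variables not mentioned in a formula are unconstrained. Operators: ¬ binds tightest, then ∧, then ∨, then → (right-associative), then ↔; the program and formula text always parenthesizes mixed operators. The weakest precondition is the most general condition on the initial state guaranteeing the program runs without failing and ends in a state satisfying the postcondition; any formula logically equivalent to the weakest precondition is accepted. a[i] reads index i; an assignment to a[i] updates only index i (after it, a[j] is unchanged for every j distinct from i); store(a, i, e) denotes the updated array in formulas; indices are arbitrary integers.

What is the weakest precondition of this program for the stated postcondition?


Working backward. After the program, the postcondition (vec[b + 2] + h > -2 → (¬(tot ≥ 8))) ∧ (h + 6 < 3*tot - 7 ∨ (arr[2] + b - 4 < 0 ∨ c - 1 ≤ -2)) must hold; in canonical form it is (vec[b + 2] + h > -2 → (¬(tot ≥ 8))) ∧ (h < 3*tot - 13 ∨ arr[2] + b < 4 ∨ c ≤ -1).
Before tot := lim: (vec[b + 2] + h > -2 → (¬(lim ≥ 8))) ∧ (h < 3*lim - 13 ∨ arr[2] + b < 4 ∨ c ≤ -1)
Then branch requires (vec[b + 2] + h > -2 → (¬(c ≥ 8))) ∧ (h < 3*c - 13 ∨ arr[2] + b < 4 ∨ c ≤ -1); else branch requires (vec[b + 2] + h > -2 → (¬(lim ≥ 8))) ∧ (h < 3*lim - 13 ∨ store(arr, lim, b + 5)[2] + b < 4 ∨ c ≤ -1).
Before the if: (vec[4] + c ≠ 7 → ((vec[b + 2] + h > -2 → (¬(c ≥ 8))) ∧ (h < 3*c - 13 ∨ arr[2] + b < 4 ∨ c ≤ -1))) ∧ ((¬(vec[4] + c ≠ 7)) → ((vec[b + 2] + h > -2 → (¬(lim ≥ 8))) ∧ (h < 3*lim - 13 ∨ store(arr, lim, b + 5)[2] + b < 4 ∨ c ≤ -1)))
Answer: WP = (vec[4] + c ≠ 7 → ((vec[b + 2] + h > -2 → (¬(c ≥ 8))) ∧ (h < 3*c - 13 ∨ arr[2] + b < 4 ∨ c ≤ -1))) ∧ ((¬(vec[4] + c ≠ 7)) → ((vec[b + 2] + h > -2 → (¬(lim ≥ 8))) ∧ (h < 3*lim - 13 ∨ store(arr, lim, b + 5)[2] + b < 4 ∨ c ≤ -1)))


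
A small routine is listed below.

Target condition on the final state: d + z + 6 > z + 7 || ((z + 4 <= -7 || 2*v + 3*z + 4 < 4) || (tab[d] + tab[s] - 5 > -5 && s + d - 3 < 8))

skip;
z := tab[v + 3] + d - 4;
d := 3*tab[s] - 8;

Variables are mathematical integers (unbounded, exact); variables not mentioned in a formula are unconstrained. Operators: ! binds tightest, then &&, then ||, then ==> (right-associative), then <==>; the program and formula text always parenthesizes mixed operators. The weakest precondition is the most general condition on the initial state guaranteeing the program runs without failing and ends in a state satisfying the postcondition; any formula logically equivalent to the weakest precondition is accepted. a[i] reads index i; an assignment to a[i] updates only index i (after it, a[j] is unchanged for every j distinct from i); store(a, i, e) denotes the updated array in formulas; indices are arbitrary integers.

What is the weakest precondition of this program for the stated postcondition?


Working backward. After the program, the postcondition d + z + 6 > z + 7 || ((z + 4 <= -7 || 2*v + 3*z + 4 < 4) || (tab[d] + tab[s] - 5 > -5 && s + d - 3 < 8)) must hold; in canonical form it is d > 1 || z <= -11 || 2*v + 3*z < 0 || (tab[d] + tab[s] > 0 && d + s < 11).
Before d := 3*tab[s] - 8: 3*tab[s] > 9 || z <= -11 || 2*v + 3*z < 0 || (tab[3*tab[s] - 8] + tab[s] > 0 && 3*tab[s] + s < 19)
Before z := tab[v + 3] + d - 4: 3*tab[s] > 9 || tab[v + 3] + d <= -7 || 3*tab[v + 3] + 3*d + 2*v < 12 || (tab[3*tab[s] - 8] + tab[s] > 0 && 3*tab[s] + s < 19)
Before skip: 3*tab[s] > 9 || tab[v + 3] + d <= -7 || 3*tab[v + 3] + 3*d + 2*v < 12 || (tab[3*tab[s] - 8] + tab[s] > 0 && 3*tab[s] + s < 19)
Answer: WP = 3*tab[s] > 9 || tab[v + 3] + d <= -7 || 3*tab[v + 3] + 3*d + 2*v < 12 || (tab[3*tab[s] - 8] + tab[s] > 0 && 3*tab[s] + s < 19)


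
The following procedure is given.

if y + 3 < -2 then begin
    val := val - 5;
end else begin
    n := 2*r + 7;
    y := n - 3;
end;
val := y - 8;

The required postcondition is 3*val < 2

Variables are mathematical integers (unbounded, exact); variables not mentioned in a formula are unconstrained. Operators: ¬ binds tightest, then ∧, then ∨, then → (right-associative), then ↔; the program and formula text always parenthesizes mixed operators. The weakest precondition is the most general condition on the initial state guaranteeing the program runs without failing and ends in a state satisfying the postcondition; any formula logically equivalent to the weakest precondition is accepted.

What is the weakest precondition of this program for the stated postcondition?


Working backward. After the program, 3*val < 2 must hold.
Before val := y - 8: 3*y < 26
Then branch requires 3*y < 26; else branch requires 6*r < 14.
Before the if: (y < -5 → 3*y < 26) ∧ ((¬(y < -5)) → 6*r < 14)
Answer: WP = (y < -5 → 3*y < 26) ∧ ((¬(y < -5)) → 6*r < 14)


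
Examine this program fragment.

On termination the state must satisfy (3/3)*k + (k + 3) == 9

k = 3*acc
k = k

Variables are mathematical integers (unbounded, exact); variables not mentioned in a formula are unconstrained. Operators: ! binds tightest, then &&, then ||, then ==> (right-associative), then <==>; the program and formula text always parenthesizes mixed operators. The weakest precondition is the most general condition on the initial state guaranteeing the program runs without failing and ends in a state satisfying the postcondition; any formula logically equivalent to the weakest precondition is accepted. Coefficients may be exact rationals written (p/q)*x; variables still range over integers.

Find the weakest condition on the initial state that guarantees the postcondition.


Working backward. After the program, the postcondition (3/3)*k + (k + 3) == 9 must hold; in canonical form it is 2*k == 6.
Before k := k: 2*k == 6
Before k := 3*acc: 6*acc == 6
Answer: WP = 6*acc == 6


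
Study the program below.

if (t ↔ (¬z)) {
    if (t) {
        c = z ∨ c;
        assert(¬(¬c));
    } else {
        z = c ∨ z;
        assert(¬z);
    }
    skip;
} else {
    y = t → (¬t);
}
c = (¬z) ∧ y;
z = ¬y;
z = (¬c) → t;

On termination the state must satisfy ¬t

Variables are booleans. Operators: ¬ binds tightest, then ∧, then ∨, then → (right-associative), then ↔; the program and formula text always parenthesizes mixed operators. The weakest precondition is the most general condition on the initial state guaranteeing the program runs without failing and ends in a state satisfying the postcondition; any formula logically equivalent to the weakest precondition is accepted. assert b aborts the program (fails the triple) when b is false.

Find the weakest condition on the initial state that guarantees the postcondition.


Working backward. After the program, ¬t must hold.
Before z := (¬c) → t: ¬t
Before z := ¬y: ¬t
Before c := (¬z) ∧ y: ¬t
Then branch requires (t → ((z ∨ c) ∧ (¬t))) ∧ ((¬t) → ((¬(c ∨ z)) ∧ (¬t))); else branch requires ¬t.
Before the if: ((t ↔ (¬z)) → ((t → ((z ∨ c) ∧ (¬t))) ∧ ((¬t) → ((¬(c ∨ z)) ∧ (¬t))))) ∧ ((¬(t ↔ (¬z))) → (¬t))
Answer: WP = ((t ↔ (¬z)) → ((t → ((z ∨ c) ∧ (¬t))) ∧ ((¬t) → ((¬(c ∨ z)) ∧ (¬t))))) ∧ ((¬(t ↔ (¬z))) → (¬t))


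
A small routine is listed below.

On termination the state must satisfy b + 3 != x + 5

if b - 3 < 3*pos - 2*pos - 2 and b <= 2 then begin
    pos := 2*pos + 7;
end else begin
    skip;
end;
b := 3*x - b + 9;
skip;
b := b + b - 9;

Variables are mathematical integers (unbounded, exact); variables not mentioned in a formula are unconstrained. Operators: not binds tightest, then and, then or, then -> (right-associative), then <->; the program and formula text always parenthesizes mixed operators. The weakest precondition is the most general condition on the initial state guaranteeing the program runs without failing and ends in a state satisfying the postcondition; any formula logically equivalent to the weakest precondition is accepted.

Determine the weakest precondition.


Working backward. After the program, the postcondition b + 3 != x + 5 must hold; in canonical form it is b != x + 2.
Before b := b + b - 9: 2*b != x + 11
Before skip: 2*b != x + 11
Before b := 3*x - b + 9: 5*x != 2*b - 7
Then branch requires 5*x != 2*b - 7; else branch requires 5*x != 2*b - 7.
Before the if: ((b < pos + 1 and b <= 2) -> 5*x != 2*b - 7) and ((not (b < pos + 1 and b <= 2)) -> 5*x != 2*b - 7)
Answer: WP = ((b < pos + 1 and b <= 2) -> 5*x != 2*b - 7) and ((not (b < pos + 1 and b <= 2)) -> 5*x != 2*b - 7)


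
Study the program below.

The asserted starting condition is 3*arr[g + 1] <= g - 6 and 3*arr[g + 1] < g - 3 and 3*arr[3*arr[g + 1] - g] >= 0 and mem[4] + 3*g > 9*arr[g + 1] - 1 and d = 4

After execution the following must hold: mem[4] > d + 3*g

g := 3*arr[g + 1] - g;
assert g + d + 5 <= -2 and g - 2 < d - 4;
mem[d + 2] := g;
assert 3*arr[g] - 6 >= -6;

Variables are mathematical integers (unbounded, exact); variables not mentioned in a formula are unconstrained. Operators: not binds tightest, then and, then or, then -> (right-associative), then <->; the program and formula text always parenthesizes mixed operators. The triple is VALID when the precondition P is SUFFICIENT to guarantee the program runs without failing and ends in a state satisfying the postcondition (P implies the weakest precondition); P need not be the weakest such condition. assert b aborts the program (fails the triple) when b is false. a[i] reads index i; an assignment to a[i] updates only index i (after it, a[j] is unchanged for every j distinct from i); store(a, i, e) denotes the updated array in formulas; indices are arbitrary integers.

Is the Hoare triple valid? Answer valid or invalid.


Working backward. After the program, mem[4] > d + 3*g must hold.
Before assert 3*arr[g] - 6 >= -6: 3*arr[g] >= 0 and mem[4] > d + 3*g
Before mem[d + 2] := g: 3*arr[g] >= 0 and store(mem, d + 2, g)[4] > d + 3*g
Before assert g + d + 5 <= -2 and g - 2 < d - 4: d + g <= -7 and g < d - 2 and 3*arr[g] >= 0 and store(mem, d + 2, g)[4] > d + 3*g
Before g := 3*arr[g + 1] - g: 3*arr[g + 1] + d <= g - 7 and 3*arr[g + 1] < d + g - 2 and 3*arr[3*arr[g + 1] - g] >= 0 and store(mem, d + 2, 3*arr[g + 1] - g)[4] + 3*g > 9*arr[g + 1] + d
The weakest precondition is 3*arr[g + 1] + d <= g - 7 and 3*arr[g + 1] < d + g - 2 and 3*arr[3*arr[g + 1] - g] >= 0 and store(mem, d + 2, 3*arr[g + 1] - g)[4] + 3*g > 9*arr[g + 1] + d.
Check whether 3*arr[g + 1] <= g - 6 and 3*arr[g + 1] < g - 3 and 3*arr[3*arr[g + 1] - g] >= 0 and mem[4] + 3*g > 9*arr[g + 1] - 1 and d = 4 implies it.
Countermodel: at the initial state arr = {[-6] = 15215, [4] = 0, [6] = 0, [7] = 0, elsewhere 0}, d = 4, g = 6, mem = {[-6] = -18, [4] = -18, [6] = -18, [7] = -18, elsewhere -18}, the precondition holds but the weakest precondition fails.
Answer: invalid


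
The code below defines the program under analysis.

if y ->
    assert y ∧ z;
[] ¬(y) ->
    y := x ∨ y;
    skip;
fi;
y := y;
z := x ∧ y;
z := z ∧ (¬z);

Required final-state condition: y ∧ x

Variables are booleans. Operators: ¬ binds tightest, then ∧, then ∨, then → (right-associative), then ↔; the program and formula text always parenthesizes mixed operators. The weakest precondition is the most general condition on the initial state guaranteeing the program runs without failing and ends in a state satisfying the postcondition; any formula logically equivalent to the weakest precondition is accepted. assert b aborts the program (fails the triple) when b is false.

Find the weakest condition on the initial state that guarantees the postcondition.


Working backward. After the program, y ∧ x must hold.
Before z := z ∧ (¬z): y ∧ x
Before z := x ∧ y: y ∧ x
Before y := y: y ∧ x
Then branch requires y ∧ z ∧ x; else branch requires (x ∨ y) ∧ x.
Before the if: (y → (y ∧ z ∧ x)) ∧ ((¬y) → ((x ∨ y) ∧ x))
Answer: WP = (y → (y ∧ z ∧ x)) ∧ ((¬y) → ((x ∨ y) ∧ x))


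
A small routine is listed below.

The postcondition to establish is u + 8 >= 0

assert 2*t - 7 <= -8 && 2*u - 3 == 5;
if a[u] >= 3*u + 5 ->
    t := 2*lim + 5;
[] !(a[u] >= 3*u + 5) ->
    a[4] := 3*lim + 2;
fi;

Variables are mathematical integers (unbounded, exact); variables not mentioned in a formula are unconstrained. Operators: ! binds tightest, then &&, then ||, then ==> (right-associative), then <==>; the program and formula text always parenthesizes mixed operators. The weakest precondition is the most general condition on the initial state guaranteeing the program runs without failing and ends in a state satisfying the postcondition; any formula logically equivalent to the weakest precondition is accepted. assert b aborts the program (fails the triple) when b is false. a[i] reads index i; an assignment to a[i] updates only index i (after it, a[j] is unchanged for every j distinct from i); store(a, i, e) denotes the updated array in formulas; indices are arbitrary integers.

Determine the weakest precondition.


Working backward. After the program, the postcondition u + 8 >= 0 must hold; in canonical form it is u >= -8.
Then branch requires u >= -8; else branch requires u >= -8.
Before the if: (a[u] >= 3*u + 5 ==> u >= -8) && ((!(a[u] >= 3*u + 5)) ==> u >= -8)
Before assert 2*t - 7 <= -8 && 2*u - 3 == 5: 2*t <= -1 && 2*u == 8 && (a[u] >= 3*u + 5 ==> u >= -8) && ((!(a[u] >= 3*u + 5)) ==> u >= -8)
Answer: WP = 2*t <= -1 && 2*u == 8 && (a[u] >= 3*u + 5 ==> u >= -8) && ((!(a[u] >= 3*u + 5)) ==> u >= -8)


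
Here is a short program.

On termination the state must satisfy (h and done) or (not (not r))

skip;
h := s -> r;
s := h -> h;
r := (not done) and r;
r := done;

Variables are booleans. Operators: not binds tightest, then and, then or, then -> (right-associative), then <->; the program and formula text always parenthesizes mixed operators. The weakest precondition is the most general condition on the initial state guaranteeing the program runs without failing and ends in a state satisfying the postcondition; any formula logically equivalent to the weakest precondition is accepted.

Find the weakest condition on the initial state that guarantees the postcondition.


Working backward. After the program, the postcondition (h and done) or (not (not r)) must hold; in canonical form it is (h and done) or r.
Before r := done: (h and done) or done
Before r := (not done) and r: (h and done) or done
Before s := h -> h: (h and done) or done
Before h := s -> r: ((s -> r) and done) or done
Before skip: ((s -> r) and done) or done
Answer: WP = ((s -> r) and done) or done


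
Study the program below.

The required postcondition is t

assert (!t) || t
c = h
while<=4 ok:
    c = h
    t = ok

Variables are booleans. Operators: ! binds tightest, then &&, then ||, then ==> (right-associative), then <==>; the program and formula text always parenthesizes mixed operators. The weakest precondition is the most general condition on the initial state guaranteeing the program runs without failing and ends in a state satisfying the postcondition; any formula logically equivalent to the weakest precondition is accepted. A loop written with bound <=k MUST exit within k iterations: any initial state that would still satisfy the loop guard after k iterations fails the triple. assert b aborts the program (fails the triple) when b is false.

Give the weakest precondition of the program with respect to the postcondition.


Working backward. After the program, t must hold.
Before the loop (bound <=4), unroll the exhaustion recursion (WP_0 = exit-now case; WP_j = one more guarded iteration, up to j = 4):
  WP_0: (!ok) && t
  WP_1: (!ok) && ((!ok) ==> t)
  WP_2: (ok ==> ((!ok) && ((!ok) ==> ok))) && ((!ok) ==> t)
  WP_3: (ok ==> ((ok ==> ((!ok) && ((!ok) ==> ok))) && ((!ok) ==> ok))) && ((!ok) ==> t)
  WP_4: (ok ==> ((ok ==> ((ok ==> ((!ok) && ((!ok) ==> ok))) && ((!ok) ==> ok))) && ((!ok) ==> ok))) && ((!ok) ==> t)
So before the loop: (ok ==> ((ok ==> ((ok ==> ((!ok) && ((!ok) ==> ok))) && ((!ok) ==> ok))) && ((!ok) ==> ok))) && ((!ok) ==> t)
Before c := h: (ok ==> ((ok ==> ((ok ==> ((!ok) && ((!ok) ==> ok))) && ((!ok) ==> ok))) && ((!ok) ==> ok))) && ((!ok) ==> t)
Before assert (!t) || t: (ok ==> ((ok ==> ((ok ==> ((!ok) && ((!ok) ==> ok))) && ((!ok) ==> ok))) && ((!ok) ==> ok))) && ((!ok) ==> t)
Answer: WP = (ok ==> ((ok ==> ((ok ==> ((!ok) && ((!ok) ==> ok))) && ((!ok) ==> ok))) && ((!ok) ==> ok))) && ((!ok) ==> t)


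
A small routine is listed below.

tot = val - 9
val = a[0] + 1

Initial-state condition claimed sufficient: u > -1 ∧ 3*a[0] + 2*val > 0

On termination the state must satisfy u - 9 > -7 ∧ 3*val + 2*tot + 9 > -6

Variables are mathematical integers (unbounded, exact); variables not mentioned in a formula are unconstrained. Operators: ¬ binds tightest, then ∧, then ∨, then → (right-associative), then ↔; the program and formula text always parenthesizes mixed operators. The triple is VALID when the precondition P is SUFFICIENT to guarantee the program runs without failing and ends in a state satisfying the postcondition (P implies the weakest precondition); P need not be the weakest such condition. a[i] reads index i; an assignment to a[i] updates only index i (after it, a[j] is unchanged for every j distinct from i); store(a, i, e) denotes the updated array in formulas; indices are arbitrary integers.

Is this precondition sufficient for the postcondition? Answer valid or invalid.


Working backward. After the program, the postcondition u - 9 > -7 ∧ 3*val + 2*tot + 9 > -6 must hold; in canonical form it is u > 2 ∧ 2*tot + 3*val > -15.
Before val := a[0] + 1: u > 2 ∧ 3*a[0] + 2*tot > -18
Before tot := val - 9: u > 2 ∧ 3*a[0] + 2*val > 0
The weakest precondition is u > 2 ∧ 3*a[0] + 2*val > 0.
Check whether u > -1 ∧ 3*a[0] + 2*val > 0 implies it.
Countermodel: at the initial state a = {[0] = -1, elsewhere -1}, u = 0, val = 2, the precondition holds but the weakest precondition fails.
Answer: invalid


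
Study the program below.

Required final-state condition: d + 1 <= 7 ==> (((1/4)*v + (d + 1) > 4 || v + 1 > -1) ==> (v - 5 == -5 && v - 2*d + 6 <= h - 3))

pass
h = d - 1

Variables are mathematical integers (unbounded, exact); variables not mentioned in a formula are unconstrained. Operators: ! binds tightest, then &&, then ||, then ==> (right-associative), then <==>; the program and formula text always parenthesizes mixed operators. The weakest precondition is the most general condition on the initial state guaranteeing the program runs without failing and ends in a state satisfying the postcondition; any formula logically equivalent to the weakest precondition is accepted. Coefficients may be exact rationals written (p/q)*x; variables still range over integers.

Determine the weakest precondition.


Working backward. After the program, the postcondition d + 1 <= 7 ==> (((1/4)*v + (d + 1) > 4 || v + 1 > -1) ==> (v - 5 == -5 && v - 2*d + 6 <= h - 3)) must hold; in canonical form it is d <= 6 ==> ((d + (1/4)*v > 3 || v > -2) ==> (v == 0 && v <= 2*d + h - 9)).
Before h := d - 1: d <= 6 ==> ((d + (1/4)*v > 3 || v > -2) ==> (v == 0 && v <= 3*d - 10))
Before skip: d <= 6 ==> ((d + (1/4)*v > 3 || v > -2) ==> (v == 0 && v <= 3*d - 10))
Answer: WP = d <= 6 ==> ((d + (1/4)*v > 3 || v > -2) ==> (v == 0 && v <= 3*d - 10))


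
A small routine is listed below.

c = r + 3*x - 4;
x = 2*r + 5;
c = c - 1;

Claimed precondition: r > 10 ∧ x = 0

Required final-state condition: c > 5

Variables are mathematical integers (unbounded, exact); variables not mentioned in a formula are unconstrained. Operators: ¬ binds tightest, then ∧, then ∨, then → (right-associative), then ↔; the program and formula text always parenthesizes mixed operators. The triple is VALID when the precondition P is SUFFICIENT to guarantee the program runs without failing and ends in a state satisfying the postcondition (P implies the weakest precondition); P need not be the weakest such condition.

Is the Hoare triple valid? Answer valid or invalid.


Working backward. After the program, c > 5 must hold.
Before c := c - 1: c > 6
Before x := 2*r + 5: c > 6
Before c := r + 3*x - 4: r + 3*x > 10
The weakest precondition is r + 3*x > 10.
Check whether r > 10 ∧ x = 0 implies it.
Every state satisfying the precondition satisfies the weakest precondition: the implication holds.
Answer: valid


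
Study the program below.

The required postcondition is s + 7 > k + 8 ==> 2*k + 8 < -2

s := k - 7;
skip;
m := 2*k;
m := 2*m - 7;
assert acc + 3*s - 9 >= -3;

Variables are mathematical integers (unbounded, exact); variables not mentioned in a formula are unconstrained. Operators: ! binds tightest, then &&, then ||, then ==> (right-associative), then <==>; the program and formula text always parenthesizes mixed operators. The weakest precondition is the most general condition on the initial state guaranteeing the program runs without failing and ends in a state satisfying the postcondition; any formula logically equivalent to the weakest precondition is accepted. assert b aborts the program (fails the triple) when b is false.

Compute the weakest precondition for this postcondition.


Working backward. After the program, the postcondition s + 7 > k + 8 ==> 2*k + 8 < -2 must hold; in canonical form it is s > k + 1 ==> 2*k < -10.
Before assert acc + 3*s - 9 >= -3: acc + 3*s >= 6 && (s > k + 1 ==> 2*k < -10)
Before m := 2*m - 7: acc + 3*s >= 6 && (s > k + 1 ==> 2*k < -10)
Before m := 2*k: acc + 3*s >= 6 && (s > k + 1 ==> 2*k < -10)
Before skip: acc + 3*s >= 6 && (s > k + 1 ==> 2*k < -10)
Before s := k - 7: acc + 3*k >= 27
Answer: WP = acc + 3*k >= 27


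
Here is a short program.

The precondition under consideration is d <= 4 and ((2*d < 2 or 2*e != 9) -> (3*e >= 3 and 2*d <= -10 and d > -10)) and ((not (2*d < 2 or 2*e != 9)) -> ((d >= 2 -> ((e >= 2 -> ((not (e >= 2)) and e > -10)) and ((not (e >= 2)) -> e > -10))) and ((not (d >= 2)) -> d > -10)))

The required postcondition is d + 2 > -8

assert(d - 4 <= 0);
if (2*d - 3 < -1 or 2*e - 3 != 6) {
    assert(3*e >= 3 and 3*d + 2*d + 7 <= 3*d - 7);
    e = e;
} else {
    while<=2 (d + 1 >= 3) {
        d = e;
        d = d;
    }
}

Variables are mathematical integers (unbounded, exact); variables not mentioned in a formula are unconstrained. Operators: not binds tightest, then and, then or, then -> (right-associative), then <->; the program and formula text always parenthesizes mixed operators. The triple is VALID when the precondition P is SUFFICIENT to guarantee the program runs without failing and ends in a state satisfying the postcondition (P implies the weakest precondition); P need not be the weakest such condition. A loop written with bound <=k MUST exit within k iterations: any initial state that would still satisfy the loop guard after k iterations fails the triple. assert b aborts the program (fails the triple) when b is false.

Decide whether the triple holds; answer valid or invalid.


Working backward. After the program, the postcondition d + 2 > -8 must hold; in canonical form it is d > -10.
Then branch requires 3*e >= 3 and 2*d <= -14 and d > -10; else branch requires (d >= 2 -> ((e >= 2 -> ((not (e >= 2)) and e > -10)) and ((not (e >= 2)) -> e > -10))) and ((not (d >= 2)) -> d > -10).
Before the if: ((2*d < 2 or 2*e != 9) -> (3*e >= 3 and 2*d <= -14 and d > -10)) and ((not (2*d < 2 or 2*e != 9)) -> ((d >= 2 -> ((e >= 2 -> ((not (e >= 2)) and e > -10)) and ((not (e >= 2)) -> e > -10))) and ((not (d >= 2)) -> d > -10)))
Before assert d - 4 <= 0: d <= 4 and ((2*d < 2 or 2*e != 9) -> (3*e >= 3 and 2*d <= -14 and d > -10)) and ((not (2*d < 2 or 2*e != 9)) -> ((d >= 2 -> ((e >= 2 -> ((not (e >= 2)) and e > -10)) and ((not (e >= 2)) -> e > -10))) and ((not (d >= 2)) -> d > -10)))
The weakest precondition is d <= 4 and ((2*d < 2 or 2*e != 9) -> (3*e >= 3 and 2*d <= -14 and d > -10)) and ((not (2*d < 2 or 2*e != 9)) -> ((d >= 2 -> ((e >= 2 -> ((not (e >= 2)) and e > -10)) and ((not (e >= 2)) -> e > -10))) and ((not (d >= 2)) -> d > -10))).
Check whether d <= 4 and ((2*d < 2 or 2*e != 9) -> (3*e >= 3 and 2*d <= -10 and d > -10)) and ((not (2*d < 2 or 2*e != 9)) -> ((d >= 2 -> ((e >= 2 -> ((not (e >= 2)) and e > -10)) and ((not (e >= 2)) -> e > -10))) and ((not (d >= 2)) -> d > -10))) implies it.
Countermodel: at the initial state d = -6, e = 1, the precondition holds but the weakest precondition fails.
Answer: invalid


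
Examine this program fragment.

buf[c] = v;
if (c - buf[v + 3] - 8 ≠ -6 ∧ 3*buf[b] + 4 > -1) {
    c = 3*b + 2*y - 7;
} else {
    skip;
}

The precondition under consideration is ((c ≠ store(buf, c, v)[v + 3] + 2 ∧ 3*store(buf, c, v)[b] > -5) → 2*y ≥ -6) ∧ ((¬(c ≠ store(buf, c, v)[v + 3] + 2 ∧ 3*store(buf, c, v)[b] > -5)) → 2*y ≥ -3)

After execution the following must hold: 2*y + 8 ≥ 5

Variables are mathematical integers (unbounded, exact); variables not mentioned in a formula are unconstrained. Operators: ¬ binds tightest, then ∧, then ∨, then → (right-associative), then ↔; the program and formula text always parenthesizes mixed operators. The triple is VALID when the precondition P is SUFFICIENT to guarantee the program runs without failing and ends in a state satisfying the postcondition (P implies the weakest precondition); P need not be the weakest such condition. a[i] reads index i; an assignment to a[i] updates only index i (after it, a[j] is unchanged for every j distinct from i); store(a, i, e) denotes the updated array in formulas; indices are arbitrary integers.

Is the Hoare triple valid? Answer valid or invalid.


Working backward. After the program, the postcondition 2*y + 8 ≥ 5 must hold; in canonical form it is 2*y ≥ -3.
Then branch requires 2*y ≥ -3; else branch requires 2*y ≥ -3.
Before the if: ((c ≠ buf[v + 3] + 2 ∧ 3*buf[b] > -5) → 2*y ≥ -3) ∧ ((¬(c ≠ buf[v + 3] + 2 ∧ 3*buf[b] > -5)) → 2*y ≥ -3)
Before buf[c] := v: ((c ≠ store(buf, c, v)[v + 3] + 2 ∧ 3*store(buf, c, v)[b] > -5) → 2*y ≥ -3) ∧ ((¬(c ≠ store(buf, c, v)[v + 3] + 2 ∧ 3*store(buf, c, v)[b] > -5)) → 2*y ≥ -3)
The weakest precondition is ((c ≠ store(buf, c, v)[v + 3] + 2 ∧ 3*store(buf, c, v)[b] > -5) → 2*y ≥ -3) ∧ ((¬(c ≠ store(buf, c, v)[v + 3] + 2 ∧ 3*store(buf, c, v)[b] > -5)) → 2*y ≥ -3).
Check whether ((c ≠ store(buf, c, v)[v + 3] + 2 ∧ 3*store(buf, c, v)[b] > -5) → 2*y ≥ -6) ∧ ((¬(c ≠ store(buf, c, v)[v + 3] + 2 ∧ 3*store(buf, c, v)[b] > -5)) → 2*y ≥ -3) implies it.
Countermodel: at the initial state b = 7, buf = {[-7041] = 0, [-7040] = 4, [7] = 15521, elsewhere 4}, c = -7040, v = -7044, y = -2, the precondition holds but the weakest precondition fails.
Answer: invalid


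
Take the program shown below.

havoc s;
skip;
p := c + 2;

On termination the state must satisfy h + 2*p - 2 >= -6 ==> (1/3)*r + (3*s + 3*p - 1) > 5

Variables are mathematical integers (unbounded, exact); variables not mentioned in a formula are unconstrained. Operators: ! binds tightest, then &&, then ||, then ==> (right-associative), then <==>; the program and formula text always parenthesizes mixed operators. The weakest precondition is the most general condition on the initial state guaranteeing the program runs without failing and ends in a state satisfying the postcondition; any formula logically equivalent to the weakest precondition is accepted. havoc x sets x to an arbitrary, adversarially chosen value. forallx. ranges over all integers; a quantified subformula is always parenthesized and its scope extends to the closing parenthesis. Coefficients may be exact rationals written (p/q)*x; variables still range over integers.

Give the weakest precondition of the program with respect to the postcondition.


Working backward. After the program, the postcondition h + 2*p - 2 >= -6 ==> (1/3)*r + (3*s + 3*p - 1) > 5 must hold; in canonical form it is h + 2*p >= -4 ==> 3*p + (1/3)*r + 3*s > 6.
Before p := c + 2: 2*c + h >= -8 ==> 3*c + (1/3)*r + 3*s > 0
Before skip: 2*c + h >= -8 ==> 3*c + (1/3)*r + 3*s > 0
Before havoc s: forall s_1. (2*c + h >= -8 ==> 3*c + (1/3)*r + 3*s_1 > 0)
Answer: WP = forall s_1. (2*c + h >= -8 ==> 3*c + (1/3)*r + 3*s_1 > 0)


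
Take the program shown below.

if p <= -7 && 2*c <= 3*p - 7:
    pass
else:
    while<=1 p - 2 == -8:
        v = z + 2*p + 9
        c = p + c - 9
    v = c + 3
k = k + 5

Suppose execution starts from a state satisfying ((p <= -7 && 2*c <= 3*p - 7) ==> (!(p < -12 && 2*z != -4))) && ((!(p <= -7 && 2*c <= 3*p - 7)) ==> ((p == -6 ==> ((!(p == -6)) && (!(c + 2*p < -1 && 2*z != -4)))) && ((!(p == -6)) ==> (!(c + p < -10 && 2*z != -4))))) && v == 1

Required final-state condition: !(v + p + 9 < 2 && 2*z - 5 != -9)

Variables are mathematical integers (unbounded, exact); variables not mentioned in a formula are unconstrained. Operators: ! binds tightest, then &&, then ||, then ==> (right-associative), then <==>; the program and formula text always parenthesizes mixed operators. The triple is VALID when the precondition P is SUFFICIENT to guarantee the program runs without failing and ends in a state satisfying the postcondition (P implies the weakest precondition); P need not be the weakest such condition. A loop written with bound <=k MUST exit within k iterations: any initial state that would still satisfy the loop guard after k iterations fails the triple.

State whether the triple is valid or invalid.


Working backward. After the program, the postcondition !(v + p + 9 < 2 && 2*z - 5 != -9) must hold; in canonical form it is !(p + v < -7 && 2*z != -4).
Before k := k + 5: !(p + v < -7 && 2*z != -4)
Then branch requires !(p + v < -7 && 2*z != -4); else branch requires (p == -6 ==> ((!(p == -6)) && (!(c + 2*p < -1 && 2*z != -4)))) && ((!(p == -6)) ==> (!(c + p < -10 && 2*z != -4))).
Before the if: ((p <= -7 && 2*c <= 3*p - 7) ==> (!(p + v < -7 && 2*z != -4))) && ((!(p <= -7 && 2*c <= 3*p - 7)) ==> ((p == -6 ==> ((!(p == -6)) && (!(c + 2*p < -1 && 2*z != -4)))) && ((!(p == -6)) ==> (!(c + p < -10 && 2*z != -4)))))
The weakest precondition is ((p <= -7 && 2*c <= 3*p - 7) ==> (!(p + v < -7 && 2*z != -4))) && ((!(p <= -7 && 2*c <= 3*p - 7)) ==> ((p == -6 ==> ((!(p == -6)) && (!(c + 2*p < -1 && 2*z != -4)))) && ((!(p == -6)) ==> (!(c + p < -10 && 2*z != -4))))).
Check whether ((p <= -7 && 2*c <= 3*p - 7) ==> (!(p < -12 && 2*z != -4))) && ((!(p <= -7 && 2*c <= 3*p - 7)) ==> ((p == -6 ==> ((!(p == -6)) && (!(c + 2*p < -1 && 2*z != -4)))) && ((!(p == -6)) ==> (!(c + p < -10 && 2*z != -4))))) && v == 1 implies it.
Countermodel: at the initial state c = -17, p = -9, v = 1, z = -1, the precondition holds but the weakest precondition fails.
Answer: invalid


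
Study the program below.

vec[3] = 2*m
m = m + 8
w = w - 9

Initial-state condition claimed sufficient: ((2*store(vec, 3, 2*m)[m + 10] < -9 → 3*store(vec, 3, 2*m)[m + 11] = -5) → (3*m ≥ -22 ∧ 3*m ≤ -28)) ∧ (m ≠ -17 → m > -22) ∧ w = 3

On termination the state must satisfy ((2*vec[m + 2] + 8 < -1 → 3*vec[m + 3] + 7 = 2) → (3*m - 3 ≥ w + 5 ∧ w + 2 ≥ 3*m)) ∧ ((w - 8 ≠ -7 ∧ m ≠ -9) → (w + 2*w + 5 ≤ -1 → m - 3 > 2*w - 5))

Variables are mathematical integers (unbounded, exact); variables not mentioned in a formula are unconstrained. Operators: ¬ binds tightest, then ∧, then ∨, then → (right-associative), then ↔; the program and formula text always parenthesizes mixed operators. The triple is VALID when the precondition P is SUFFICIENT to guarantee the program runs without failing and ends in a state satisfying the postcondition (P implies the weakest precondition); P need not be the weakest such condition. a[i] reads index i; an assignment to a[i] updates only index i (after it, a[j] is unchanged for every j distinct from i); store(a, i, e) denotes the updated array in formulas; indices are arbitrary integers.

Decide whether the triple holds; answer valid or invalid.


Working backward. After the program, the postcondition ((2*vec[m + 2] + 8 < -1 → 3*vec[m + 3] + 7 = 2) → (3*m - 3 ≥ w + 5 ∧ w + 2 ≥ 3*m)) ∧ ((w - 8 ≠ -7 ∧ m ≠ -9) → (w + 2*w + 5 ≤ -1 → m - 3 > 2*w - 5)) must hold; in canonical form it is ((2*vec[m + 2] < -9 → 3*vec[m + 3] = -5) → (3*m ≥ w + 8 ∧ w ≥ 3*m - 2)) ∧ ((w ≠ 1 ∧ m ≠ -9) → (3*w ≤ -6 → m > 2*w - 2)).
Before w := w - 9: ((2*vec[m + 2] < -9 → 3*vec[m + 3] = -5) → (3*m ≥ w - 1 ∧ w ≥ 3*m + 7)) ∧ ((w ≠ 10 ∧ m ≠ -9) → (3*w ≤ 21 → m > 2*w - 20))
Before m := m + 8: ((2*vec[m + 10] < -9 → 3*vec[m + 11] = -5) → (3*m ≥ w - 25 ∧ w ≥ 3*m + 31)) ∧ ((w ≠ 10 ∧ m ≠ -17) → (3*w ≤ 21 → m > 2*w - 28))
Before vec[3] := 2*m: ((2*store(vec, 3, 2*m)[m + 10] < -9 → 3*store(vec, 3, 2*m)[m + 11] = -5) → (3*m ≥ w - 25 ∧ w ≥ 3*m + 31)) ∧ ((w ≠ 10 ∧ m ≠ -17) → (3*w ≤ 21 → m > 2*w - 28))
The weakest precondition is ((2*store(vec, 3, 2*m)[m + 10] < -9 → 3*store(vec, 3, 2*m)[m + 11] = -5) → (3*m ≥ w - 25 ∧ w ≥ 3*m + 31)) ∧ ((w ≠ 10 ∧ m ≠ -17) → (3*w ≤ 21 → m > 2*w - 28)).
Check whether ((2*store(vec, 3, 2*m)[m + 10] < -9 → 3*store(vec, 3, 2*m)[m + 11] = -5) → (3*m ≥ -22 ∧ 3*m ≤ -28)) ∧ (m ≠ -17 → m > -22) ∧ w = 3 implies it.
Every state satisfying the precondition satisfies the weakest precondition: the implication holds.
Answer: valid


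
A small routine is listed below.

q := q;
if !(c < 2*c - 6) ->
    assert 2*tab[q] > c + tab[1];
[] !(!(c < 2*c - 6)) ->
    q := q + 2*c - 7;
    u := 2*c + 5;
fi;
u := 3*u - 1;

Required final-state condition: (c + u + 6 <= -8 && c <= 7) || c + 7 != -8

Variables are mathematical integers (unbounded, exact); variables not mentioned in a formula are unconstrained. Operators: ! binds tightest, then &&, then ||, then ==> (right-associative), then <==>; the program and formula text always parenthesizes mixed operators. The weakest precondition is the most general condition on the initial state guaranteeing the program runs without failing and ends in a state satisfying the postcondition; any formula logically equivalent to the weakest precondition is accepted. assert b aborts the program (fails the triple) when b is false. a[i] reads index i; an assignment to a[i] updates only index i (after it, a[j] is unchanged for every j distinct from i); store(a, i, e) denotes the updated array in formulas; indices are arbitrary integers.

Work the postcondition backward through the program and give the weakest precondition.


Working backward. After the program, the postcondition (c + u + 6 <= -8 && c <= 7) || c + 7 != -8 must hold; in canonical form it is (c + u <= -14 && c <= 7) || c != -15.
Before u := 3*u - 1: (c + 3*u <= -13 && c <= 7) || c != -15
Then branch requires 2*tab[q] > tab[1] + c && ((c + 3*u <= -13 && c <= 7) || c != -15); else branch requires (7*c <= -28 && c <= 7) || c != -15.
Before the if: ((!(c > 6)) ==> (2*tab[q] > tab[1] + c && ((c + 3*u <= -13 && c <= 7) || c != -15))) && (c > 6 ==> ((7*c <= -28 && c <= 7) || c != -15))
Before q := q: ((!(c > 6)) ==> (2*tab[q] > tab[1] + c && ((c + 3*u <= -13 && c <= 7) || c != -15))) && (c > 6 ==> ((7*c <= -28 && c <= 7) || c != -15))
Answer: WP = ((!(c > 6)) ==> (2*tab[q] > tab[1] + c && ((c + 3*u <= -13 && c <= 7) || c != -15))) && (c > 6 ==> ((7*c <= -28 && c <= 7) || c != -15))


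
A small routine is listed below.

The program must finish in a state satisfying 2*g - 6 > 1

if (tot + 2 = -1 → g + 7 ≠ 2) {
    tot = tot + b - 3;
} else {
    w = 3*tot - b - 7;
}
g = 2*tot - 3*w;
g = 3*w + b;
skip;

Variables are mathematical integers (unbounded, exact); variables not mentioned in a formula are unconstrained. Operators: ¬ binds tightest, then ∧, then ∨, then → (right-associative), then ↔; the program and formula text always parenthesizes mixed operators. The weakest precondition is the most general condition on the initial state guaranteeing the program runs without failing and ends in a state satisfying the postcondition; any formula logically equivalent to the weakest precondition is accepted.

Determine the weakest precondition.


Working backward. After the program, the postcondition 2*g - 6 > 1 must hold; in canonical form it is 2*g > 7.
Before skip: 2*g > 7
Before g := 3*w + b: 2*b + 6*w > 7
Before g := 2*tot - 3*w: 2*b + 6*w > 7
Then branch requires 2*b + 6*w > 7; else branch requires 18*tot > 4*b + 49.
Before the if: ((tot = -3 → g ≠ -5) → 2*b + 6*w > 7) ∧ ((¬(tot = -3 → g ≠ -5)) → 18*tot > 4*b + 49)
Answer: WP = ((tot = -3 → g ≠ -5) → 2*b + 6*w > 7) ∧ ((¬(tot = -3 → g ≠ -5)) → 18*tot > 4*b + 49)


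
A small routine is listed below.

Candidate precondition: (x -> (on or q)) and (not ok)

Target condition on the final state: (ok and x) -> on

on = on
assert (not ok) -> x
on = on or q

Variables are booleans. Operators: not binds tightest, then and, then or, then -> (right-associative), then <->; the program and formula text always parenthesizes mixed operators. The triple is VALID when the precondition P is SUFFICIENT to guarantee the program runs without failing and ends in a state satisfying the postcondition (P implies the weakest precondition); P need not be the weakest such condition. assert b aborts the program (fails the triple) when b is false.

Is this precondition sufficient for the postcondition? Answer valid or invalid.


Working backward. After the program, (ok and x) -> on must hold.
Before on := on or q: (ok and x) -> (on or q)
Before assert (not ok) -> x: ((not ok) -> x) and ((ok and x) -> (on or q))
Before on := on: ((not ok) -> x) and ((ok and x) -> (on or q))
The weakest precondition is ((not ok) -> x) and ((ok and x) -> (on or q)).
Check whether (x -> (on or q)) and (not ok) implies it.
Countermodel: at the initial state ok = false, on = false, q = false, x = false, the precondition holds but the weakest precondition fails.
Answer: invalid


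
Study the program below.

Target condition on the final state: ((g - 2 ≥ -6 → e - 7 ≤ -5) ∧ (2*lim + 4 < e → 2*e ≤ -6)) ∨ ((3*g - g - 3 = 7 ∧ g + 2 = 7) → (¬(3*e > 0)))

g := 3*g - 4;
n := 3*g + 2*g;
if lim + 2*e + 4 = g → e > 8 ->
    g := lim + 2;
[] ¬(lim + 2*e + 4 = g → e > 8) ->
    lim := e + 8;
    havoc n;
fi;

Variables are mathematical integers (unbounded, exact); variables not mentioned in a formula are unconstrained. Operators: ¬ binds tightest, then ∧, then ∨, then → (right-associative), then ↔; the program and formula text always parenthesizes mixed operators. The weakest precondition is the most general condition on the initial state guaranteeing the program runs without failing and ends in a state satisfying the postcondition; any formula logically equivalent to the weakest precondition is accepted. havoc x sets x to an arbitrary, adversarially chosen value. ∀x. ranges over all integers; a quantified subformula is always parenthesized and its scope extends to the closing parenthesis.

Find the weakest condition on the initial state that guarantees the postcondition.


Working backward. After the program, the postcondition ((g - 2 ≥ -6 → e - 7 ≤ -5) ∧ (2*lim + 4 < e → 2*e ≤ -6)) ∨ ((3*g - g - 3 = 7 ∧ g + 2 = 7) → (¬(3*e > 0))) must hold; in canonical form it is ((g ≥ -4 → e ≤ 2) ∧ (2*lim < e - 4 → 2*e ≤ -6)) ∨ ((2*g = 10 ∧ g = 5) → (¬(3*e > 0))).
Then branch requires ((lim ≥ -6 → e ≤ 2) ∧ (2*lim < e - 4 → 2*e ≤ -6)) ∨ ((2*lim = 6 ∧ lim = 3) → (¬(3*e > 0))); else branch requires ((g ≥ -4 → e ≤ 2) ∧ (e < -20 → 2*e ≤ -6)) ∨ ((2*g = 10 ∧ g = 5) → (¬(3*e > 0))).
Before the if: ((2*e + lim = g - 4 → e > 8) → (((lim ≥ -6 → e ≤ 2) ∧ (2*lim < e - 4 → 2*e ≤ -6)) ∨ ((2*lim = 6 ∧ lim = 3) → (¬(3*e > 0))))) ∧ ((¬(2*e + lim = g - 4 → e > 8)) → (((g ≥ -4 → e ≤ 2) ∧ (e < -20 → 2*e ≤ -6)) ∨ ((2*g = 10 ∧ g = 5) → (¬(3*e > 0)))))
Before n := 3*g + 2*g: ((2*e + lim = g - 4 → e > 8) → (((lim ≥ -6 → e ≤ 2) ∧ (2*lim < e - 4 → 2*e ≤ -6)) ∨ ((2*lim = 6 ∧ lim = 3) → (¬(3*e > 0))))) ∧ ((¬(2*e + lim = g - 4 → e > 8)) → (((g ≥ -4 → e ≤ 2) ∧ (e < -20 → 2*e ≤ -6)) ∨ ((2*g = 10 ∧ g = 5) → (¬(3*e > 0)))))
Before g := 3*g - 4: ((2*e + lim = 3*g - 8 → e > 8) → (((lim ≥ -6 → e ≤ 2) ∧ (2*lim < e - 4 → 2*e ≤ -6)) ∨ ((2*lim = 6 ∧ lim = 3) → (¬(3*e > 0))))) ∧ ((¬(2*e + lim = 3*g - 8 → e > 8)) → (((3*g ≥ 0 → e ≤ 2) ∧ (e < -20 → 2*e ≤ -6)) ∨ ((6*g = 18 ∧ 3*g = 9) → (¬(3*e > 0)))))
Answer: WP = ((2*e + lim = 3*g - 8 → e > 8) → (((lim ≥ -6 → e ≤ 2) ∧ (2*lim < e - 4 → 2*e ≤ -6)) ∨ ((2*lim = 6 ∧ lim = 3) → (¬(3*e > 0))))) ∧ ((¬(2*e + lim = 3*g - 8 → e > 8)) → (((3*g ≥ 0 → e ≤ 2) ∧ (e < -20 → 2*e ≤ -6)) ∨ ((6*g = 18 ∧ 3*g = 9) → (¬(3*e > 0)))))
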